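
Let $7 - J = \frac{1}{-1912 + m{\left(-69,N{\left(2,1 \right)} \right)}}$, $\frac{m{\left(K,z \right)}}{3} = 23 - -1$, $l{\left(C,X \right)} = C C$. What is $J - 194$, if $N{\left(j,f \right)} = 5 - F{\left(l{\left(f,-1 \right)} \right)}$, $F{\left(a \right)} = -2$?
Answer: $- \frac{344079}{1840} \approx -187.0$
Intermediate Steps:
$l{\left(C,X \right)} = C^{2}$
$N{\left(j,f \right)} = 7$ ($N{\left(j,f \right)} = 5 - -2 = 5 + 2 = 7$)
$m{\left(K,z \right)} = 72$ ($m{\left(K,z \right)} = 3 \left(23 - -1\right) = 3 \left(23 + 1\right) = 3 \cdot 24 = 72$)
$J = \frac{12881}{1840}$ ($J = 7 - \frac{1}{-1912 + 72} = 7 - \frac{1}{-1840} = 7 - - \frac{1}{1840} = 7 + \frac{1}{1840} = \frac{12881}{1840} \approx 7.0005$)
$J - 194 = \frac{12881}{1840} - 194 = - \frac{344079}{1840}$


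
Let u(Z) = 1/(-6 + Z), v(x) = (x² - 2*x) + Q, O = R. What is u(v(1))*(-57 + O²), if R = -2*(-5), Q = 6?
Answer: -43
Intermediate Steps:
R = 10
O = 10
v(x) = 6 + x² - 2*x (v(x) = (x² - 2*x) + 6 = 6 + x² - 2*x)
u(v(1))*(-57 + O²) = (-57 + 10²)/(-6 + (6 + 1² - 2*1)) = (-57 + 100)/(-6 + (6 + 1 - 2)) = 43/(-6 + 5) = 43/(-1) = -1*43 = -43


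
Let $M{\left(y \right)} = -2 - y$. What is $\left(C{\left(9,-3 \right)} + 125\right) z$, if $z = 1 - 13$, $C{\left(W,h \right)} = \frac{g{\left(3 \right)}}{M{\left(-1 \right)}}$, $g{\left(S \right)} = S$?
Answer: $-1464$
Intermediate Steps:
$C{\left(W,h \right)} = -3$ ($C{\left(W,h \right)} = \frac{3}{-2 - -1} = \frac{3}{-2 + 1} = \frac{3}{-1} = 3 \left(-1\right) = -3$)
$z = -12$
$\left(C{\left(9,-3 \right)} + 125\right) z = \left(-3 + 125\right) \left(-12\right) = 122 \left(-12\right) = -1464$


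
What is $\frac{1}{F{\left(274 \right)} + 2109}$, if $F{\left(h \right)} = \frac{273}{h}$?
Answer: $\frac{274}{578139} \approx 0.00047393$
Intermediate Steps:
$\frac{1}{F{\left(274 \right)} + 2109} = \frac{1}{\frac{273}{274} + 2109} = \frac{1}{\frac{578139}{274}} = \frac{274}{578139}$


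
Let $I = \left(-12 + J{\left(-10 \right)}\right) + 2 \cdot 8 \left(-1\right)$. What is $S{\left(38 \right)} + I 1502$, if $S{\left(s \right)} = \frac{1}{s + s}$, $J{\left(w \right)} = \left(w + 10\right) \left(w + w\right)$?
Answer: $- \frac{3196255}{76} \approx -42056.0$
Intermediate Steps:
$J{\left(w \right)} = 2 w \left(10 + w\right)$ ($J{\left(w \right)} = \left(10 + w\right) 2 w = 2 w \left(10 + w\right)$)
$S{\left(s \right)} = \frac{1}{2 s}$
$I = -28$ ($I = \left(-12 + 2 \left(-10\right) \left(10 - 10\right)\right) + 2 \cdot 8 \left(-1\right) = \left(-12 + 2 \left(-10\right) 0\right) + 16 \left(-1\right) = \left(-12 + 0\right) - 16 = -12 - 16 = -28$)
$S{\left(38 \right)} + I 1502 = \frac{1}{2 \cdot 38} - 42056 = \frac{1}{2} \cdot \frac{1}{38} - 42056 = \frac{1}{76} - 42056 = - \frac{3196255}{76}$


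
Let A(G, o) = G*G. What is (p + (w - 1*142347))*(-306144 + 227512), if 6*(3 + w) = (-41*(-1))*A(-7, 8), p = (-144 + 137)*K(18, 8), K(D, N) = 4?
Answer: 33507414844/3 ≈ 1.1169e+10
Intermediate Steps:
A(G, o) = G**2
p = -28 (p = (-144 + 137)*4 = -7*4 = -28)
w = 1991/6 (w = -3 + (-41*(-1)*(-7)**2)/6 = -3 + (41*49)/6 = -3 + (1/6)*2009 = -3 + 2009/6 = 1991/6 ≈ 331.83)
(p + (w - 1*142347))*(-306144 + 227512) = (-28 + (1991/6 - 1*142347))*(-306144 + 227512) = (-28 + (1991/6 - 142347))*(-78632) = (-28 - 852091/6)*(-78632) = -852259/6*(-78632) = 33507414844/3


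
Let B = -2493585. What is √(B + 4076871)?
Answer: √1583286 ≈ 1258.3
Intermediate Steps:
√(B + 4076871) = √(-2493585 + 4076871) = √1583286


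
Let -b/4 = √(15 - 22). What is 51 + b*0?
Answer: 51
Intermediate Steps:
b = -4*I*√7 (b = -4*√(15 - 22) = -4*I*√7 ≈ -10.583*I)
51 + b*0 = 51 - 4*I*√7*0 = 51 + 0 = 51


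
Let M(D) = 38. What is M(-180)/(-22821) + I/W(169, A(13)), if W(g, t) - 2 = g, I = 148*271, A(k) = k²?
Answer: 305099390/1300797 ≈ 234.55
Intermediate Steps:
I = 40108
W(g, t) = 2 + g
M(-180)/(-22821) + I/W(169, A(13)) = 38/(-22821) + 40108/(2 + 169) = 38*(-1/22821) + 40108/171 = -38/22821 + 40108*(1/171) = -38/22821 + 40108/171 = 305099390/1300797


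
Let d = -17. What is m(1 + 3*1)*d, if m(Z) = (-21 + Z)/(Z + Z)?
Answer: 289/8 ≈ 36.125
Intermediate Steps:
m(Z) = (-21 + Z)/(2*Z) (m(Z) = (-21 + Z)/((2*Z)) = (-21 + Z)*(1/(2*Z)) = (-21 + Z)/(2*Z))
m(1 + 3*1)*d = ((-21 + (1 + 3*1))/(2*(1 + 3*1)))*(-17) = ((-21 + (1 + 3))/(2*(1 + 3)))*(-17) = ((½)*(-21 + 4)/4)*(-17) = ((½)*(¼)*(-17))*(-17) = -17/8*(-17) = 289/8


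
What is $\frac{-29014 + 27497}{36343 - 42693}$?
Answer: $\frac{1517}{6350} \approx 0.2389$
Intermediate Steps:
$\frac{-29014 + 27497}{36343 - 42693} = - \frac{1517}{-6350} = \left(-1517\right) \left(- \frac{1}{6350}\right) = \frac{1517}{6350}$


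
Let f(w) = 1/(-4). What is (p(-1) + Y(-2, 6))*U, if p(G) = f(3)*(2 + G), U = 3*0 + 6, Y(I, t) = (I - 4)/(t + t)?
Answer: -9/2 ≈ -4.5000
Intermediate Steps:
Y(I, t) = (-4 + I)/(2*t) (Y(I, t) = (-4 + I)/((2*t)) = (-4 + I)*(1/(2*t)) = (-4 + I)/(2*t))
f(w) = -1/4 (f(w) = 1*(-1/4) = -1/4)
U = 6 (U = 0 + 6 = 6)
p(G) = -1/2 - G/4 (p(G) = -(2 + G)/4 = -1/2 - G/4)
(p(-1) + Y(-2, 6))*U = ((-1/2 - 1/4*(-1)) + (1/2)*(-4 - 2)/6)*6 = ((-1/2 + 1/4) + (1/2)*(1/6)*(-6))*6 = (-1/4 - 1/2)*6 = -3/4*6 = -9/2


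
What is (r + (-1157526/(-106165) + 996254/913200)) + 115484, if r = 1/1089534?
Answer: 203331060109811887679/1760503139614200 ≈ 1.1550e+5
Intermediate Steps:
r = 1/1089534 ≈ 9.1782e-7
(r + (-1157526/(-106165) + 996254/913200)) + 115484 = (1/1089534 + (-1157526/(-106165) + 996254/913200)) + 115484 = (1/1089534 + (-1157526*(-1/106165) + 996254*(1/913200))) + 115484 = (1/1089534 + (1157526/106165 + 498127/456600)) + 115484 = (1/1089534 + 116282004911/9694987800) + 115484 = 21115534605614879/1760503139614200 + 115484 = 203331060109811887679/1760503139614200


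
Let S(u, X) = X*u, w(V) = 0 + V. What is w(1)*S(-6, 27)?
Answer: -162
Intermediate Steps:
w(V) = V
w(1)*S(-6, 27) = 1*(27*(-6)) = 1*(-162) = -162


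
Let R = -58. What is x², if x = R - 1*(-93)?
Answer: 1225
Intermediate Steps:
x = 35 (x = -58 - 1*(-93) = -58 + 93 = 35)
x² = 35² = 1225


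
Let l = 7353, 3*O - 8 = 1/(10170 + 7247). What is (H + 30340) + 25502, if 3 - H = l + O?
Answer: 2533616155/52251 ≈ 48489.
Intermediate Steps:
O = 139337/52251 (O = 8/3 + 1/(3*(10170 + 7247)) = 8/3 + (⅓)/17417 = 8/3 + (⅓)*(1/17417) = 8/3 + 1/52251 = 139337/52251 ≈ 2.6667)
H = -384184187/52251 (H = 3 - (7353 + 139337/52251) = 3 - 1*384340940/52251 = 3 - 384340940/52251 = -384184187/52251 ≈ -7352.7)
(H + 30340) + 25502 = (-384184187/52251 + 30340) + 25502 = 1201111153/52251 + 25502 = 2533616155/52251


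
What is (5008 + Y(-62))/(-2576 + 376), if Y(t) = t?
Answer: -2473/1100 ≈ -2.2482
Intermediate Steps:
(5008 + Y(-62))/(-2576 + 376) = (5008 - 62)/(-2576 + 376) = 4946/(-2200) = 4946*(-1/2200) = -2473/1100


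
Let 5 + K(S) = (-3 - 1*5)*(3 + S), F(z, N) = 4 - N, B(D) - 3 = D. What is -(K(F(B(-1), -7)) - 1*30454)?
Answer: 30571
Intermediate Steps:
B(D) = 3 + D
K(S) = -29 - 8*S (K(S) = -5 + (-3 - 1*5)*(3 + S) = -5 + (-3 - 5)*(3 + S) = -5 - 8*(3 + S) = -5 + (-24 - 8*S) = -29 - 8*S)
-(K(F(B(-1), -7)) - 1*30454) = -((-29 - 8*(4 - 1*(-7))) - 1*30454) = -((-29 - 8*(4 + 7)) - 30454) = -((-29 - 8*11) - 30454) = -((-29 - 88) - 30454) = -(-117 - 30454) = -1*(-30571) = 30571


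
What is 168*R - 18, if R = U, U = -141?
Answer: -23706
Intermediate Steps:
R = -141
168*R - 18 = 168*(-141) - 18 = -23688 - 18 = -23706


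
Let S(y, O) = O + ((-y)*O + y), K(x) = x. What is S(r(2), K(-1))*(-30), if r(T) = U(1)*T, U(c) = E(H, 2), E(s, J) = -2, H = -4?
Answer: 270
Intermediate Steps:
U(c) = -2
r(T) = -2*T
S(y, O) = O + y - O*y (S(y, O) = O + (-O*y + y) = O + (y - O*y) = O + y - O*y)
S(r(2), K(-1))*(-30) = (-1 - 2*2 - 1*(-1)*(-2*2))*(-30) = (-1 - 4 - 1*(-1)*(-4))*(-30) = (-1 - 4 - 4)*(-30) = -9*(-30) = 270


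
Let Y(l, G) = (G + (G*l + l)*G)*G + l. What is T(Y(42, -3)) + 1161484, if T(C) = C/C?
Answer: 1161485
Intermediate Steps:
Y(l, G) = l + G*(G + G*(l + G*l)) (Y(l, G) = (G + (l + G*l)*G)*G + l = (G + G*(l + G*l))*G + l = G*(G + G*(l + G*l)) + l = l + G*(G + G*(l + G*l)))
T(C) = 1
T(Y(42, -3)) + 1161484 = 1 + 1161484 = 1161485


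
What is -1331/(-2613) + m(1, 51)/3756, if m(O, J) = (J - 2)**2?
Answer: 1252561/1090492 ≈ 1.1486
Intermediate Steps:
m(O, J) = (-2 + J)**2
-1331/(-2613) + m(1, 51)/3756 = -1331/(-2613) + (-2 + 51)**2/3756 = -1331*(-1/2613) + 49**2*(1/3756) = 1331/2613 + 2401*(1/3756) = 1331/2613 + 2401/3756 = 1252561/1090492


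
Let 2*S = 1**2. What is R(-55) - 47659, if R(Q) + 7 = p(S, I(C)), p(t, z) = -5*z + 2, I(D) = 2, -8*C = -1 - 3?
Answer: -47674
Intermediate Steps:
C = 1/2 (C = -(-1 - 3)/8 = -1/8*(-4) = 1/2 ≈ 0.50000)
S = 1/2 (S = (1/2)*1**2 = (1/2)*1 = 1/2 ≈ 0.50000)
p(t, z) = 2 - 5*z
R(Q) = -15 (R(Q) = -7 + (2 - 5*2) = -7 + (2 - 10) = -7 - 8 = -15)
R(-55) - 47659 = -15 - 47659 = -47674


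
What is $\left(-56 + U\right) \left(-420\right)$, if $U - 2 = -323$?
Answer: $158340$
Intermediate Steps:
$U = -321$ ($U = 2 - 323 = -321$)
$\left(-56 + U\right) \left(-420\right) = \left(-56 - 321\right) \left(-420\right) = \left(-377\right) \left(-420\right) = 158340$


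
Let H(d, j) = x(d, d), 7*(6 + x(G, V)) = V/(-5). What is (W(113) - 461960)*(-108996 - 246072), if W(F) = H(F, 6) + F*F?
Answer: 797483133792/5 ≈ 1.5950e+11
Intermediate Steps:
x(G, V) = -6 - V/35 (x(G, V) = -6 + (V/(-5))/7 = -6 + (V*(-⅕))/7 = -6 + (-V/5)/7 = -6 - V/35)
H(d, j) = -6 - d/35
W(F) = -6 + F² - F/35 (W(F) = (-6 - F/35) + F*F = (-6 - F/35) + F² = -6 + F² - F/35)
(W(113) - 461960)*(-108996 - 246072) = ((-6 + 113² - 1/35*113) - 461960)*(-108996 - 246072) = ((-6 + 12769 - 113/35) - 461960)*(-355068) = (446592/35 - 461960)*(-355068) = -15722008/35*(-355068) = 797483133792/5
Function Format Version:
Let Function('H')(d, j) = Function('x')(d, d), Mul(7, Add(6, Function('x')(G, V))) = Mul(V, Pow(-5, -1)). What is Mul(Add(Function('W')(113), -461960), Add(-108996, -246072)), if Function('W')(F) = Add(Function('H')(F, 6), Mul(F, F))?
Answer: Rational(797483133792, 5) ≈ 1.5950e+11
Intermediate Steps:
Function('x')(G, V) = Add(-6, Mul(Rational(-1, 35), V)) (Function('x')(G, V) = Add(-6, Mul(Rational(1, 7), Mul(V, Pow(-5, -1)))) = Add(-6, Mul(Rational(1, 7), Mul(V, Rational(-1, 5)))) = Add(-6, Mul(Rational(1, 7), Mul(Rational(-1, 5), V))) = Add(-6, Mul(Rational(-1, 35), V)))
Function('H')(d, j) = Add(-6, Mul(Rational(-1, 35), d))
Function('W')(F) = Add(-6, Pow(F, 2), Mul(Rational(-1, 35), F)) (Function('W')(F) = Add(Add(-6, Mul(Rational(-1, 35), F)), Mul(F, F)) = Add(Add(-6, Mul(Rational(-1, 35), F)), Pow(F, 2)) = Add(-6, Pow(F, 2), Mul(Rational(-1, 35), F)))
Mul(Add(Function('W')(113), -461960), Add(-108996, -246072)) = Mul(Add(Add(-6, Pow(113, 2), Mul(Rational(-1, 35), 113)), -461960), Add(-108996, -246072)) = Mul(Add(Add(-6, 12769, Rational(-113, 35)), -461960), -355068) = Mul(Add(Rational(446592, 35), -461960), -355068) = Mul(Rational(-15722008, 35), -355068) = Rational(797483133792, 5)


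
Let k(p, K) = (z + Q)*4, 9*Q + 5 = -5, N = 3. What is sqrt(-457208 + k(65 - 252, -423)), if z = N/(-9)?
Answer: 2*I*sqrt(1028731)/3 ≈ 676.18*I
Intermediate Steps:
Q = -10/9 (Q = -5/9 + (1/9)*(-5) = -5/9 - 5/9 = -10/9 ≈ -1.1111)
z = -1/3 (z = 3/(-9) = 3*(-1/9) = -1/3 ≈ -0.33333)
k(p, K) = -52/9 (k(p, K) = (-1/3 - 10/9)*4 = -13/9*4 = -52/9)
sqrt(-457208 + k(65 - 252, -423)) = sqrt(-457208 - 52/9) = sqrt(-4114924/9) = 2*I*sqrt(1028731)/3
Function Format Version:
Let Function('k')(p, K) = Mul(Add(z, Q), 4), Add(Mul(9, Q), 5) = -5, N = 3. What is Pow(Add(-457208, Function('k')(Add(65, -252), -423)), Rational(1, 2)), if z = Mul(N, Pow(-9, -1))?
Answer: Mul(Rational(2, 3), I, Pow(1028731, Rational(1, 2))) ≈ Mul(676.18, I)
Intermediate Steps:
Q = Rational(-10, 9) (Q = Add(Rational(-5, 9), Mul(Rational(1, 9), -5)) = Add(Rational(-5, 9), Rational(-5, 9)) = Rational(-10, 9) ≈ -1.1111)
z = Rational(-1, 3) (z = Mul(3, Pow(-9, -1)) = Mul(3, Rational(-1, 9)) = Rational(-1, 3) ≈ -0.33333)
Function('k')(p, K) = Rational(-52, 9) (Function('k')(p, K) = Mul(Add(Rational(-1, 3), Rational(-10, 9)), 4) = Mul(Rational(-13, 9), 4) = Rational(-52, 9))
Pow(Add(-457208, Function('k')(Add(65, -252), -423)), Rational(1, 2)) = Pow(Add(-457208, Rational(-52, 9)), Rational(1, 2)) = Pow(Rational(-4114924, 9), Rational(1, 2)) = Mul(Rational(2, 3), I, Pow(1028731, Rational(1, 2)))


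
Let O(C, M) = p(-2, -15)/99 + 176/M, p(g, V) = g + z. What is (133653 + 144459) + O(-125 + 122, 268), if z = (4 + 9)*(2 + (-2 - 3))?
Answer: 1844718505/6633 ≈ 2.7811e+5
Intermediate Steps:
z = -39 (z = 13*(2 - 5) = 13*(-3) = -39)
p(g, V) = -39 + g (p(g, V) = g - 39 = -39 + g)
O(C, M) = -41/99 + 176/M (O(C, M) = (-39 - 2)/99 + 176/M = -41*1/99 + 176/M = -41/99 + 176/M)
(133653 + 144459) + O(-125 + 122, 268) = (133653 + 144459) + (-41/99 + 176/268) = 278112 + (-41/99 + 176*(1/268)) = 278112 + (-41/99 + 44/67) = 278112 + 1609/6633 = 1844718505/6633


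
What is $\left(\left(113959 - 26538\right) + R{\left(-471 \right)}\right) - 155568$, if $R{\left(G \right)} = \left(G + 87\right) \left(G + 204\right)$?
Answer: $34381$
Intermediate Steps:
$R{\left(G \right)} = \left(87 + G\right) \left(204 + G\right)$
$\left(\left(113959 - 26538\right) + R{\left(-471 \right)}\right) - 155568 = \left(\left(113959 - 26538\right) + \left(17748 + \left(-471\right)^{2} + 291 \left(-471\right)\right)\right) - 155568 = \left(87421 + \left(17748 + 221841 - 137061\right)\right) - 155568 = \left(87421 + 102528\right) - 155568 = 189949 - 155568 = 34381$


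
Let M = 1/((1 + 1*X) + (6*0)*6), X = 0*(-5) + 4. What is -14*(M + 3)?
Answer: -224/5 ≈ -44.800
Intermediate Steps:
X = 4 (X = 0 + 4 = 4)
M = 1/5 (M = 1/((1 + 1*4) + (6*0)*6) = 1/((1 + 4) + 0*6) = 1/(5 + 0) = 1/5 ≈ 0.20000)
-14*(M + 3) = -14*(1/5 + 3) = -14*16/5 = -224/5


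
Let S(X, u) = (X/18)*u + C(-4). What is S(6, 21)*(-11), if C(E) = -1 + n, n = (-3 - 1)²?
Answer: -242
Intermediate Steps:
n = 16 (n = (-4)² = 16)
C(E) = 15 (C(E) = -1 + 16 = 15)
S(X, u) = 15 + X*u/18 (S(X, u) = (X/18)*u + 15 = X*u/18 + 15 = 15 + X*u/18)
S(6, 21)*(-11) = (15 + (1/18)*6*21)*(-11) = (15 + 7)*(-11) = 22*(-11) = -242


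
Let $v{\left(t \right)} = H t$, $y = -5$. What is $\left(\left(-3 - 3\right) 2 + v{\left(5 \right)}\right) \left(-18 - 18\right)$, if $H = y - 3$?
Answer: $1872$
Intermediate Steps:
$H = -8$ ($H = -5 - 3 = -8$)
$v{\left(t \right)} = - 8 t$
$\left(\left(-3 - 3\right) 2 + v{\left(5 \right)}\right) \left(-18 - 18\right) = \left(\left(-3 - 3\right) 2 - 40\right) \left(-18 - 18\right) = \left(\left(-6\right) 2 - 40\right) \left(-18 - 18\right) = \left(-12 - 40\right) \left(-36\right) = \left(-52\right) \left(-36\right) = 1872$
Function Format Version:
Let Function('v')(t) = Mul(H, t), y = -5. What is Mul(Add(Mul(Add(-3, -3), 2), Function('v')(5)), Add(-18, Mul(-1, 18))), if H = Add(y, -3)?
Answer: 1872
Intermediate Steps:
H = -8 (H = Add(-5, -3) = -8)
Function('v')(t) = Mul(-8, t)
Mul(Add(Mul(Add(-3, -3), 2), Function('v')(5)), Add(-18, Mul(-1, 18))) = Mul(Add(Mul(Add(-3, -3), 2), Mul(-8, 5)), Add(-18, Mul(-1, 18))) = Mul(Add(Mul(-6, 2), -40), Add(-18, -18)) = Mul(Add(-12, -40), -36) = Mul(-52, -36) = 1872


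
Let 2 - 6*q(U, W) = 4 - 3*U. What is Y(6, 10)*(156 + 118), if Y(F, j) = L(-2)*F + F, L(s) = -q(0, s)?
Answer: 2192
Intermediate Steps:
q(U, W) = -⅓ + U/2 (q(U, W) = ⅓ - (4 - 3*U)/6 = ⅓ + (-⅔ + U/2) = -⅓ + U/2)
L(s) = ⅓ (L(s) = -(-⅓ + (½)*0) = -(-⅓ + 0) = -1*(-⅓) = ⅓)
Y(F, j) = 4*F/3 (Y(F, j) = F/3 + F = 4*F/3)
Y(6, 10)*(156 + 118) = ((4/3)*6)*(156 + 118) = 8*274 = 2192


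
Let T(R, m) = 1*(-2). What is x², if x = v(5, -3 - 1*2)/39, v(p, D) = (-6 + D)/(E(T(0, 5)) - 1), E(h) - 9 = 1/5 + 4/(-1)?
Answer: 3025/670761 ≈ 0.0045098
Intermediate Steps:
T(R, m) = -2
E(h) = 26/5 (E(h) = 9 + (1/5 + 4/(-1)) = 9 + (1*(⅕) + 4*(-1)) = 9 + (⅕ - 4) = 9 - 19/5 = 26/5)
v(p, D) = -10/7 + 5*D/21 (v(p, D) = (-6 + D)/(26/5 - 1) = (-6 + D)/(21/5) = (-6 + D)*(5/21) = -10/7 + 5*D/21)
x = -55/819 (x = (-10/7 + 5*(-3 - 1*2)/21)/39 = (-10/7 + 5*(-3 - 2)/21)*(1/39) = (-10/7 + (5/21)*(-5))*(1/39) = (-10/7 - 25/21)*(1/39) = -55/21*1/39 = -55/819 ≈ -0.067155)
x² = (-55/819)² = 3025/670761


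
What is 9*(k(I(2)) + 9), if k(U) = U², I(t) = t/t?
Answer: 90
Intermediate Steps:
I(t) = 1
9*(k(I(2)) + 9) = 9*(1² + 9) = 9*(1 + 9) = 9*10 = 90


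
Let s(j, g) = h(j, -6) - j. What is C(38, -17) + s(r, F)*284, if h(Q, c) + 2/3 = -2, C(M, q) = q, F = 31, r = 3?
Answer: -4879/3 ≈ -1626.3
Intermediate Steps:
h(Q, c) = -8/3 (h(Q, c) = -⅔ - 2 = -8/3)
s(j, g) = -8/3 - j
C(38, -17) + s(r, F)*284 = -17 + (-8/3 - 1*3)*284 = -17 + (-8/3 - 3)*284 = -17 - 17/3*284 = -17 - 4828/3 = -4879/3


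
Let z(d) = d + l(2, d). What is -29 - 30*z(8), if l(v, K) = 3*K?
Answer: -989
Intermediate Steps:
z(d) = 4*d (z(d) = d + 3*d = 4*d)
-29 - 30*z(8) = -29 - 120*8 = -29 - 30*32 = -29 - 960 = -989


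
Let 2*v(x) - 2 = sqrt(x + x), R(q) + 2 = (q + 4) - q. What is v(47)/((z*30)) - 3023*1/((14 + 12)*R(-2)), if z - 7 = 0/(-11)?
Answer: -317389/5460 + sqrt(94)/420 ≈ -58.107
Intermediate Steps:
z = 7 (z = 7 + 0/(-11) = 7 + 0*(-1/11) = 7 + 0 = 7)
R(q) = 2 (R(q) = -2 + ((q + 4) - q) = -2 + ((4 + q) - q) = -2 + 4 = 2)
v(x) = 1 + sqrt(2)*sqrt(x)/2 (v(x) = 1 + sqrt(x + x)/2 = 1 + sqrt(2*x)/2 = 1 + (sqrt(2)*sqrt(x))/2 = 1 + sqrt(2)*sqrt(x)/2)
v(47)/((z*30)) - 3023*1/((14 + 12)*R(-2)) = (1 + sqrt(2)*sqrt(47)/2)/((7*30)) - 3023*1/(2*(14 + 12)) = (1 + sqrt(94)/2)/210 - 3023/(26*2) = (1 + sqrt(94)/2)*(1/210) - 3023/52 = (1/210 + sqrt(94)/420) - 3023*1/52 = (1/210 + sqrt(94)/420) - 3023/52 = -317389/5460 + sqrt(94)/420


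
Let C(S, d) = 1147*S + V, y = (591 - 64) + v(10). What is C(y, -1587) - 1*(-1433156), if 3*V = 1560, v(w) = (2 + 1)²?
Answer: 2048468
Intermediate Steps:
v(w) = 9 (v(w) = 3² = 9)
V = 520 (V = (⅓)*1560 = 520)
y = 536 (y = (591 - 64) + 9 = 527 + 9 = 536)
C(S, d) = 520 + 1147*S (C(S, d) = 1147*S + 520 = 520 + 1147*S)
C(y, -1587) - 1*(-1433156) = (520 + 1147*536) - 1*(-1433156) = (520 + 614792) + 1433156 = 615312 + 1433156 = 2048468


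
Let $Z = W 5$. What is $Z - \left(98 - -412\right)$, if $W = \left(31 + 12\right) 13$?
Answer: $2285$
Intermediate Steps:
$W = 559$ ($W = 43 \cdot 13 = 559$)
$Z = 2795$ ($Z = 559 \cdot 5 = 2795$)
$Z - \left(98 - -412\right) = 2795 - \left(98 - -412\right) = 2795 - \left(98 + 412\right) = 2795 - 510 = 2285$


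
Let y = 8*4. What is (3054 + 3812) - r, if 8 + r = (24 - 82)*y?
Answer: 8730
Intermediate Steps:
y = 32
r = -1864 (r = -8 + (24 - 82)*32 = -8 - 58*32 = -8 - 1856 = -1864)
(3054 + 3812) - r = (3054 + 3812) - 1*(-1864) = 6866 + 1864 = 8730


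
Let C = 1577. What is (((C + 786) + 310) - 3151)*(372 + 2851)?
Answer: -1540594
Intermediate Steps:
(((C + 786) + 310) - 3151)*(372 + 2851) = (((1577 + 786) + 310) - 3151)*(372 + 2851) = ((2363 + 310) - 3151)*3223 = (2673 - 3151)*3223 = -478*3223 = -1540594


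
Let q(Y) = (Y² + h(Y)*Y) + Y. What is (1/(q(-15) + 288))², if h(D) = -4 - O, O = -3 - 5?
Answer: 1/191844 ≈ 5.2126e-6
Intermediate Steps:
O = -8
h(D) = 4 (h(D) = -4 - 1*(-8) = -4 + 8 = 4)
q(Y) = Y² + 5*Y (q(Y) = (Y² + 4*Y) + Y = Y² + 5*Y)
(1/(q(-15) + 288))² = (1/(-15*(5 - 15) + 288))² = (1/(-15*(-10) + 288))² = (1/(150 + 288))² = (1/438)² = 1/191844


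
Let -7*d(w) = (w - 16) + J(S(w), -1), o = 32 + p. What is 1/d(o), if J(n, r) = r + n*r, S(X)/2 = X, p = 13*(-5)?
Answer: -7/16 ≈ -0.43750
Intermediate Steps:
p = -65
S(X) = 2*X
o = -33 (o = 32 - 65 = -33)
d(w) = 17/7 + w/7 (d(w) = -((w - 16) - (1 + 2*w))/7 = -((-16 + w) + (-1 - 2*w))/7 = -(-17 - w)/7 = 17/7 + w/7)
1/d(o) = 1/(17/7 + (⅐)*(-33)) = 1/(17/7 - 33/7) = 1/(-16/7) = -7/16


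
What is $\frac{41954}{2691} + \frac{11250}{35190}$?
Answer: $\frac{727843}{45747} \approx 15.91$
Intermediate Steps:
$\frac{41954}{2691} + \frac{11250}{35190} = 41954 \cdot \frac{1}{2691} + 11250 \cdot \frac{1}{35190} = \frac{41954}{2691} + \frac{125}{391} = \frac{727843}{45747}$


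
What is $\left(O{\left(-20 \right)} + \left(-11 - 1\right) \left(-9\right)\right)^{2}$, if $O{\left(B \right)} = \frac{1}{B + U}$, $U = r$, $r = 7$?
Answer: $\frac{1968409}{169} \approx 11647.0$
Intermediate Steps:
$U = 7$
$O{\left(B \right)} = \frac{1}{7 + B}$ ($O{\left(B \right)} = \frac{1}{B + 7} = \frac{1}{7 + B}$)
$\left(O{\left(-20 \right)} + \left(-11 - 1\right) \left(-9\right)\right)^{2} = \left(\frac{1}{7 - 20} + \left(-11 - 1\right) \left(-9\right)\right)^{2} = \left(\frac{1}{-13} + \left(-11 + \left(-1 + 0\right)\right) \left(-9\right)\right)^{2} = \left(- \frac{1}{13} + \left(-11 - 1\right) \left(-9\right)\right)^{2} = \left(- \frac{1}{13} - -108\right)^{2} = \left(- \frac{1}{13} + 108\right)^{2} = \left(\frac{1403}{13}\right)^{2} = \frac{1968409}{169}$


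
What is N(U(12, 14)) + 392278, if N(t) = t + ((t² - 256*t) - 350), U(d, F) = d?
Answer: 389012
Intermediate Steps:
N(t) = -350 + t² - 255*t (N(t) = t + (-350 + t² - 256*t) = -350 + t² - 255*t)
N(U(12, 14)) + 392278 = (-350 + 12² - 255*12) + 392278 = (-350 + 144 - 3060) + 392278 = -3266 + 392278 = 389012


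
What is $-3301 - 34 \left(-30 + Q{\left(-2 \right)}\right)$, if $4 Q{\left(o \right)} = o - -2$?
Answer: $-2281$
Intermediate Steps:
$Q{\left(o \right)} = \frac{1}{2} + \frac{o}{4}$ ($Q{\left(o \right)} = \frac{o - -2}{4} = \frac{o + 2}{4} = \frac{2 + o}{4} = \frac{1}{2} + \frac{o}{4}$)
$-3301 - 34 \left(-30 + Q{\left(-2 \right)}\right) = -3301 - 34 \left(-30 + \left(\frac{1}{2} + \frac{1}{4} \left(-2\right)\right)\right) = -3301 - 34 \left(-30 + \left(\frac{1}{2} - \frac{1}{2}\right)\right) = -3301 - 34 \left(-30 + 0\right) = -3301 - -1020 = -3301 + 1020 = -2281$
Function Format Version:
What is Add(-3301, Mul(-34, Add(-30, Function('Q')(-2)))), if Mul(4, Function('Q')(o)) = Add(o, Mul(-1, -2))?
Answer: -2281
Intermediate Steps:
Function('Q')(o) = Add(Rational(1, 2), Mul(Rational(1, 4), o)) (Function('Q')(o) = Mul(Rational(1, 4), Add(o, Mul(-1, -2))) = Mul(Rational(1, 4), Add(o, 2)) = Mul(Rational(1, 4), Add(2, o)) = Add(Rational(1, 2), Mul(Rational(1, 4), o)))
Add(-3301, Mul(-34, Add(-30, Function('Q')(-2)))) = Add(-3301, Mul(-34, Add(-30, Add(Rational(1, 2), Mul(Rational(1, 4), -2))))) = Add(-3301, Mul(-34, Add(-30, Add(Rational(1, 2), Rational(-1, 2))))) = Add(-3301, Mul(-34, Add(-30, 0))) = Add(-3301, Mul(-34, -30)) = Add(-3301, 1020) = -2281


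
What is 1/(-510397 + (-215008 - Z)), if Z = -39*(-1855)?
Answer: -1/797750 ≈ -1.2535e-6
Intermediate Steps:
Z = 72345
1/(-510397 + (-215008 - Z)) = 1/(-510397 + (-215008 - 1*72345)) = 1/(-510397 + (-215008 - 72345)) = 1/(-510397 - 287353) = 1/(-797750) = -1/797750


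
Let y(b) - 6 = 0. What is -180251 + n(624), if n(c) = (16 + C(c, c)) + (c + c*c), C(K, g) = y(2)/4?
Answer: 419533/2 ≈ 2.0977e+5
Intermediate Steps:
y(b) = 6 (y(b) = 6 + 0 = 6)
C(K, g) = 3/2 (C(K, g) = 6/4 = 6*(¼) = 3/2)
n(c) = 35/2 + c + c² (n(c) = (16 + 3/2) + (c + c*c) = 35/2 + (c + c²) = 35/2 + c + c²)
-180251 + n(624) = -180251 + (35/2 + 624 + 624²) = -180251 + (35/2 + 624 + 389376) = -180251 + 780035/2 = 419533/2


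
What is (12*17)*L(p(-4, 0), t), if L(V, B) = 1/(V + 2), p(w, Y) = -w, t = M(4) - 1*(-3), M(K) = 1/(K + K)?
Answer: 34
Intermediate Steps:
M(K) = 1/(2*K)
t = 25/8 (t = (½)/4 - 1*(-3) = (½)*(¼) + 3 = ⅛ + 3 = 25/8 ≈ 3.1250)
L(V, B) = 1/(2 + V)
(12*17)*L(p(-4, 0), t) = (12*17)/(2 - 1*(-4)) = 204/(2 + 4) = 204/6 = 204*(⅙) = 34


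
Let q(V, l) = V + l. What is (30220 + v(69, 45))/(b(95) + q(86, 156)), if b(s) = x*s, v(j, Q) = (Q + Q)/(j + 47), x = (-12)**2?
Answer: 1752805/807476 ≈ 2.1707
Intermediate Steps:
x = 144
v(j, Q) = 2*Q/(47 + j) (v(j, Q) = (2*Q)/(47 + j) = 2*Q/(47 + j))
b(s) = 144*s
(30220 + v(69, 45))/(b(95) + q(86, 156)) = (30220 + 2*45/(47 + 69))/(144*95 + (86 + 156)) = (30220 + 2*45/116)/(13680 + 242) = (30220 + 2*45*(1/116))/13922 = (30220 + 45/58)*(1/13922) = (1752805/58)*(1/13922) = 1752805/807476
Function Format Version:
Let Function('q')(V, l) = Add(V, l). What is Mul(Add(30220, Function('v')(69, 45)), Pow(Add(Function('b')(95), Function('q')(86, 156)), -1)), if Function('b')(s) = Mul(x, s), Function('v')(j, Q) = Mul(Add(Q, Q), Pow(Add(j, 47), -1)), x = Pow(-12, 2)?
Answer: Rational(1752805, 807476) ≈ 2.1707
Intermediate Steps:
x = 144
Function('v')(j, Q) = Mul(2, Q, Pow(Add(47, j), -1)) (Function('v')(j, Q) = Mul(Mul(2, Q), Pow(Add(47, j), -1)) = Mul(2, Q, Pow(Add(47, j), -1)))
Function('b')(s) = Mul(144, s)
Mul(Add(30220, Function('v')(69, 45)), Pow(Add(Function('b')(95), Function('q')(86, 156)), -1)) = Mul(Add(30220, Mul(2, 45, Pow(Add(47, 69), -1))), Pow(Add(Mul(144, 95), Add(86, 156)), -1)) = Mul(Add(30220, Mul(2, 45, Pow(116, -1))), Pow(Add(13680, 242), -1)) = Mul(Add(30220, Mul(2, 45, Rational(1, 116))), Pow(13922, -1)) = Mul(Add(30220, Rational(45, 58)), Rational(1, 13922)) = Mul(Rational(1752805, 58), Rational(1, 13922)) = Rational(1752805, 807476)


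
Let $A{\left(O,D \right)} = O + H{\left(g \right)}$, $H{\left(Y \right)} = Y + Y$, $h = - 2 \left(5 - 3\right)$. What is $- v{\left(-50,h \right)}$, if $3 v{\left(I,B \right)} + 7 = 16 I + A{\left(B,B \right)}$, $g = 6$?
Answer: $\frac{799}{3} \approx 266.33$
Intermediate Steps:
$h = -4$ ($h = \left(-2\right) 2 = -4$)
$H{\left(Y \right)} = 2 Y$
$A{\left(O,D \right)} = 12 + O$ ($A{\left(O,D \right)} = O + 2 \cdot 6 = O + 12 = 12 + O$)
$v{\left(I,B \right)} = \frac{5}{3} + \frac{B}{3} + \frac{16 I}{3}$ ($v{\left(I,B \right)} = - \frac{7}{3} + \frac{16 I + \left(12 + B\right)}{3} = - \frac{7}{3} + \frac{12 + B + 16 I}{3} = - \frac{7}{3} + \left(4 + \frac{B}{3} + \frac{16 I}{3}\right) = \frac{5}{3} + \frac{B}{3} + \frac{16 I}{3}$)
$- v{\left(-50,h \right)} = - (\frac{5}{3} + \frac{1}{3} \left(-4\right) + \frac{16}{3} \left(-50\right)) = - (\frac{5}{3} - \frac{4}{3} - \frac{800}{3}) = \left(-1\right) \left(- \frac{799}{3}\right) = \frac{799}{3}$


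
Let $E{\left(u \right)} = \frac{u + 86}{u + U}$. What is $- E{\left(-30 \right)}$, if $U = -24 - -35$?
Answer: $\frac{56}{19} \approx 2.9474$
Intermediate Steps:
$U = 11$ ($U = -24 + 35 = 11$)
$E{\left(u \right)} = \frac{86 + u}{11 + u}$ ($E{\left(u \right)} = \frac{u + 86}{u + 11} = \frac{86 + u}{11 + u}$)
$- E{\left(-30 \right)} = - \frac{86 - 30}{11 - 30} = - \frac{56}{-19} = - \frac{\left(-1\right) 56}{19} = \left(-1\right) \left(- \frac{56}{19}\right) = \frac{56}{19}$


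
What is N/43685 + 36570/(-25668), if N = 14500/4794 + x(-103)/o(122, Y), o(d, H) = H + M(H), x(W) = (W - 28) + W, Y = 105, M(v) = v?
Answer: -323727585071/227227090650 ≈ -1.4247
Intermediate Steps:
x(W) = -28 + 2*W (x(W) = (-28 + W) + W = -28 + 2*W)
o(d, H) = 2*H (o(d, H) = H + H = 2*H)
N = 160267/83895 (N = 14500/4794 + (-28 + 2*(-103))/((2*105)) = 14500*(1/4794) + (-28 - 206)/210 = 7250/2397 - 234*1/210 = 7250/2397 - 39/35 = 160267/83895 ≈ 1.9103)
N/43685 + 36570/(-25668) = (160267/83895)/43685 + 36570/(-25668) = (160267/83895)*(1/43685) + 36570*(-1/25668) = 160267/3664953075 - 265/186 = -323727585071/227227090650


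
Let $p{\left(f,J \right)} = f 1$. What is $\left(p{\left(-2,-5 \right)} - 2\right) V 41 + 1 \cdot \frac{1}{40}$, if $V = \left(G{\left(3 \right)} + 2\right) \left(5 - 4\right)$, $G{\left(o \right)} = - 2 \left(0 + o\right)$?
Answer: $\frac{26241}{40} \approx 656.03$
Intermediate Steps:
$p{\left(f,J \right)} = f$
$G{\left(o \right)} = - 2 o$
$V = -4$ ($V = \left(\left(-2\right) 3 + 2\right) \left(5 - 4\right) = \left(-6 + 2\right) 1 = \left(-4\right) 1 = -4$)
$\left(p{\left(-2,-5 \right)} - 2\right) V 41 + 1 \cdot \frac{1}{40} = \left(-2 - 2\right) \left(-4\right) 41 + 1 \cdot \frac{1}{40} = \left(-4\right) \left(-4\right) 41 + 1 \cdot \frac{1}{40} = 16 \cdot 41 + \frac{1}{40} = 656 + \frac{1}{40} = \frac{26241}{40}$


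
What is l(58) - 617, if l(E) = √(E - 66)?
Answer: -617 + 2*I*√2 ≈ -617.0 + 2.8284*I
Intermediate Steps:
l(E) = √(-66 + E)
l(58) - 617 = √(-66 + 58) - 617 = √(-8) - 617 = 2*I*√2 - 617 = -617 + 2*I*√2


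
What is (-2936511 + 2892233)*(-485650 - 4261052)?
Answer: 210174471156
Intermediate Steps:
(-2936511 + 2892233)*(-485650 - 4261052) = -44278*(-4746702) = 210174471156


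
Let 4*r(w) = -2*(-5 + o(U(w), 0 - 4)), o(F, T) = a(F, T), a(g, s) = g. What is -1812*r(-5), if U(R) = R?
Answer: -9060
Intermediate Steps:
o(F, T) = F
r(w) = 5/2 - w/2 (r(w) = (-2*(-5 + w))/4 = (10 - 2*w)/4 = 5/2 - w/2)
-1812*r(-5) = -1812*(5/2 - ½*(-5)) = -1812*(5/2 + 5/2) = -1812*5 = -9060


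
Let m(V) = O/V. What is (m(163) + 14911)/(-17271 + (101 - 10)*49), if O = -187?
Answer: -1215153/1044178 ≈ -1.1637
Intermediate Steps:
m(V) = -187/V
(m(163) + 14911)/(-17271 + (101 - 10)*49) = (-187/163 + 14911)/(-17271 + (101 - 10)*49) = (-187*1/163 + 14911)/(-17271 + 91*49) = (-187/163 + 14911)/(-17271 + 4459) = (2430306/163)/(-12812) = (2430306/163)*(-1/12812) = -1215153/1044178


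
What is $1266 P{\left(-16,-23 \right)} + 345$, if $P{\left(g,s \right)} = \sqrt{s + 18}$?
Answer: $345 + 1266 i \sqrt{5} \approx 345.0 + 2830.9 i$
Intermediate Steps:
$P{\left(g,s \right)} = \sqrt{18 + s}$
$1266 P{\left(-16,-23 \right)} + 345 = 1266 \sqrt{18 - 23} + 345 = 1266 \sqrt{-5} + 345 = 1266 i \sqrt{5} + 345 = 345 + 1266 i \sqrt{5}$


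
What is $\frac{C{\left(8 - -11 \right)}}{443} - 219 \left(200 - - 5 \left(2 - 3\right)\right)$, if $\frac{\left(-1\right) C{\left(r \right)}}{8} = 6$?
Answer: $- \frac{18918363}{443} \approx -42705.0$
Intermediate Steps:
$C{\left(r \right)} = -48$ ($C{\left(r \right)} = \left(-8\right) 6 = -48$)
$\frac{C{\left(8 - -11 \right)}}{443} - 219 \left(200 - - 5 \left(2 - 3\right)\right) = - \frac{48}{443} - 219 \left(200 - - 5 \left(2 - 3\right)\right) = \left(-48\right) \frac{1}{443} - 219 \left(200 - \left(-5\right) \left(-1\right)\right) = - \frac{48}{443} - 219 \left(200 - 5\right) = - \frac{48}{443} - 42705 = - \frac{18918363}{443}$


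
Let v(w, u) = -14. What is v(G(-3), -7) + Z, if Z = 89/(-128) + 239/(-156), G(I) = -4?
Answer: -81007/4992 ≈ -16.227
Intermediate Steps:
Z = -11119/4992 (Z = 89*(-1/128) + 239*(-1/156) = -89/128 - 239/156 = -11119/4992 ≈ -2.2274)
v(G(-3), -7) + Z = -14 - 11119/4992 = -81007/4992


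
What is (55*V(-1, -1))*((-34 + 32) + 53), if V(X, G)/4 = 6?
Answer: 67320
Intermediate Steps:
V(X, G) = 24 (V(X, G) = 4*6 = 24)
(55*V(-1, -1))*((-34 + 32) + 53) = (55*24)*((-34 + 32) + 53) = 1320*(-2 + 53) = 1320*51 = 67320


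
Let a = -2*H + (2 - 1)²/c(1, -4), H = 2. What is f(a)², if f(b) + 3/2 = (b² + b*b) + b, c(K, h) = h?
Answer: 59049/64 ≈ 922.64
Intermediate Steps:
a = -17/4 (a = -2*2 + (2 - 1)²/(-4) = -4 + 1²*(-¼) = -4 + 1*(-¼) = -4 - ¼ = -17/4 ≈ -4.2500)
f(b) = -3/2 + b + 2*b² (f(b) = -3/2 + ((b² + b*b) + b) = -3/2 + ((b² + b²) + b) = -3/2 + (2*b² + b) = -3/2 + (b + 2*b²) = -3/2 + b + 2*b²)
f(a)² = (-3/2 - 17/4 + 2*(-17/4)²)² = (-3/2 - 17/4 + 2*(289/16))² = (-3/2 - 17/4 + 289/8)² = (243/8)² = 59049/64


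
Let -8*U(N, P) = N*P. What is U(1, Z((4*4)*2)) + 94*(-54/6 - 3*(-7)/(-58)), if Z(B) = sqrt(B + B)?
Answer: -25550/29 ≈ -881.03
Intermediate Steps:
Z(B) = sqrt(2)*sqrt(B) (Z(B) = sqrt(2*B) = sqrt(2)*sqrt(B))
U(N, P) = -N*P/8
U(1, Z((4*4)*2)) + 94*(-54/6 - 3*(-7)/(-58)) = -1/8*1*sqrt(2)*sqrt((4*4)*2) + 94*(-54/6 - 3*(-7)/(-58)) = -1/8*1*sqrt(2)*sqrt(16*2) + 94*(-54*1/6 + 21*(-1/58)) = -1/8*1*sqrt(2)*sqrt(32) + 94*(-9 - 21/58) = -1/8*1*sqrt(2)*(4*sqrt(2)) + 94*(-543/58) = -1/8*1*8 - 25521/29 = -1 - 25521/29 = -25550/29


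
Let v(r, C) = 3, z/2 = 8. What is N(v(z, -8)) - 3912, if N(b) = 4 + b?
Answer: -3905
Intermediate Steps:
z = 16 (z = 2*8 = 16)
N(v(z, -8)) - 3912 = (4 + 3) - 3912 = 7 - 3912 = -3905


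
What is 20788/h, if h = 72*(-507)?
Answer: -5197/9126 ≈ -0.56947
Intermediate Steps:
h = -36504
20788/h = 20788/(-36504) = 20788*(-1/36504) = -5197/9126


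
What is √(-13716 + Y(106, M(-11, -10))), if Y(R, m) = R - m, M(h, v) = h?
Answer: 3*I*√1511 ≈ 116.61*I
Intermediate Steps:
√(-13716 + Y(106, M(-11, -10))) = √(-13716 + (106 - 1*(-11))) = √(-13716 + (106 + 11)) = √(-13716 + 117) = √(-13599) = 3*I*√1511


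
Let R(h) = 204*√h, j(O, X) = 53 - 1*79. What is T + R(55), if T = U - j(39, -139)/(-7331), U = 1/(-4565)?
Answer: -126021/33466015 + 204*√55 ≈ 1512.9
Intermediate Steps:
j(O, X) = -26 (j(O, X) = 53 - 79 = -26)
U = -1/4565 ≈ -0.00021906
T = -126021/33466015 (T = -1/4565 - (-26)/(-7331) = -1/4565 - (-26)*(-1)/7331 = -1/4565 - 1*26/7331 = -1/4565 - 26/7331 = -126021/33466015 ≈ -0.0037656)
T + R(55) = -126021/33466015 + 204*√55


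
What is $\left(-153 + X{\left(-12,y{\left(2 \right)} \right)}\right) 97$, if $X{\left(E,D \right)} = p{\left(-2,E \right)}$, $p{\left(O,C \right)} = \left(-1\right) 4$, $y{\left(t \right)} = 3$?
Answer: $-15229$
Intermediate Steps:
$p{\left(O,C \right)} = -4$
$X{\left(E,D \right)} = -4$
$\left(-153 + X{\left(-12,y{\left(2 \right)} \right)}\right) 97 = \left(-153 - 4\right) 97 = \left(-157\right) 97 = -15229$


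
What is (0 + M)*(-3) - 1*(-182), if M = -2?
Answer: 188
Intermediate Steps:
(0 + M)*(-3) - 1*(-182) = (0 - 2)*(-3) - 1*(-182) = -2*(-3) + 182 = 6 + 182 = 188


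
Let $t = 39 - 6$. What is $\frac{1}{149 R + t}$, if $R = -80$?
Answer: $- \frac{1}{11887} \approx -8.4126 \cdot 10^{-5}$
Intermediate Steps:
$t = 33$
$\frac{1}{149 R + t} = \frac{1}{149 \left(-80\right) + 33} = \frac{1}{-11920 + 33} = \frac{1}{-11887} = - \frac{1}{11887}$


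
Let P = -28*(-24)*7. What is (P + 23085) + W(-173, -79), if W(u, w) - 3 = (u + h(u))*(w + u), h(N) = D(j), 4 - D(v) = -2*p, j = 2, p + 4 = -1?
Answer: 72900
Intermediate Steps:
p = -5 (p = -4 - 1 = -5)
D(v) = -6 (D(v) = 4 - (-2)*(-5) = 4 - 1*10 = 4 - 10 = -6)
P = 4704 (P = 672*7 = 4704)
h(N) = -6
W(u, w) = 3 + (-6 + u)*(u + w) (W(u, w) = 3 + (u - 6)*(w + u) = 3 + (-6 + u)*(u + w))
(P + 23085) + W(-173, -79) = (4704 + 23085) + (3 + (-173)² - 6*(-173) - 6*(-79) - 173*(-79)) = 27789 + (3 + 29929 + 1038 + 474 + 13667) = 27789 + 45111 = 72900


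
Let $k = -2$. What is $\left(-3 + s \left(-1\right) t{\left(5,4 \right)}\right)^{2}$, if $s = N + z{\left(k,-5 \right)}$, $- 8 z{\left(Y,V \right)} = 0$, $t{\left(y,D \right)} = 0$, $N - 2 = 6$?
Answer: $9$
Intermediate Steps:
$N = 8$ ($N = 2 + 6 = 8$)
$z{\left(Y,V \right)} = 0$ ($z{\left(Y,V \right)} = \left(- \frac{1}{8}\right) 0 = 0$)
$s = 8$ ($s = 8 + 0 = 8$)
$\left(-3 + s \left(-1\right) t{\left(5,4 \right)}\right)^{2} = \left(-3 + 8 \left(-1\right) 0\right)^{2} = \left(-3 - 0\right)^{2} = \left(-3 + 0\right)^{2} = \left(-3\right)^{2} = 9$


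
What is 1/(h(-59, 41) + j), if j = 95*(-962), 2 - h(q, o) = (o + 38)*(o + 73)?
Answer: -1/100394 ≈ -9.9608e-6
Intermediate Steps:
h(q, o) = 2 - (38 + o)*(73 + o) (h(q, o) = 2 - (o + 38)*(o + 73) = 2 - (38 + o)*(73 + o))
j = -91390
1/(h(-59, 41) + j) = 1/((-2772 - 1*41² - 111*41) - 91390) = 1/((-2772 - 1*1681 - 4551) - 91390) = 1/((-2772 - 1681 - 4551) - 91390) = 1/(-9004 - 91390) = 1/(-100394) = -1/100394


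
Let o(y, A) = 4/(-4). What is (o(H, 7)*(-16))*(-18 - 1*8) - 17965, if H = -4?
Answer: -18381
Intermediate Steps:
o(y, A) = -1 (o(y, A) = 4*(-1/4) = -1)
(o(H, 7)*(-16))*(-18 - 1*8) - 17965 = (-1*(-16))*(-18 - 1*8) - 17965 = 16*(-18 - 8) - 17965 = 16*(-26) - 17965 = -416 - 17965 = -18381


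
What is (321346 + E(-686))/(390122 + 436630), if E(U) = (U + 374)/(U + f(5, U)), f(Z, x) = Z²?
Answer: 106205009/273241536 ≈ 0.38869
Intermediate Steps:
E(U) = (374 + U)/(25 + U) (E(U) = (U + 374)/(U + 5²) = (374 + U)/(U + 25) = (374 + U)/(25 + U))
(321346 + E(-686))/(390122 + 436630) = (321346 + (374 - 686)/(25 - 686))/(390122 + 436630) = (321346 - 312/(-661))/826752 = (321346 - 1/661*(-312))*(1/826752) = (321346 + 312/661)*(1/826752) = (212410018/661)*(1/826752) = 106205009/273241536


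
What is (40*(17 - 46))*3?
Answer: -3480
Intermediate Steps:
(40*(17 - 46))*3 = (40*(-29))*3 = -1160*3 = -3480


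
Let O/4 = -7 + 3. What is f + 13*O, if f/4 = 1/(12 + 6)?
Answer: -1870/9 ≈ -207.78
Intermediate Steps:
O = -16 (O = 4*(-7 + 3) = 4*(-4) = -16)
f = 2/9 (f = 4/(12 + 6) = 4/18 = 4*(1/18) = 2/9 ≈ 0.22222)
f + 13*O = 2/9 + 13*(-16) = 2/9 - 208 = -1870/9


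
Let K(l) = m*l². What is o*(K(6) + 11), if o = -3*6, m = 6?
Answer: -4086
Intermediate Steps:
K(l) = 6*l²
o = -18
o*(K(6) + 11) = -18*(6*6² + 11) = -18*(6*36 + 11) = -18*(216 + 11) = -18*227 = -4086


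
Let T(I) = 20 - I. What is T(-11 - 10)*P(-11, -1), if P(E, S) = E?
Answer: -451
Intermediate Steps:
T(-11 - 10)*P(-11, -1) = (20 - (-11 - 10))*(-11) = (20 - 1*(-21))*(-11) = (20 + 21)*(-11) = 41*(-11) = -451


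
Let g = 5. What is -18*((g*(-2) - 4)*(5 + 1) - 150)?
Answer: 4212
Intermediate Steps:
-18*((g*(-2) - 4)*(5 + 1) - 150) = -18*((5*(-2) - 4)*(5 + 1) - 150) = -18*((-10 - 4)*6 - 150) = -18*(-14*6 - 150) = -18*(-84 - 150) = -18*(-234) = 4212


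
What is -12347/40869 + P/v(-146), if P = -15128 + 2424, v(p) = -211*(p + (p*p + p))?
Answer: -20930896/69945023 ≈ -0.29925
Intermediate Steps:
v(p) = -422*p - 211*p**2 (v(p) = -211*(p + (p**2 + p)) = -211*(p + (p + p**2)) = -211*(p**2 + 2*p) = -422*p - 211*p**2)
P = -12704
-12347/40869 + P/v(-146) = -12347/40869 - 12704*1/(30806*(2 - 146)) = -12347*1/40869 - 12704/((-211*(-146)*(-144))) = -12347/40869 - 12704/(-4436064) = -12347/40869 - 12704*(-1/4436064) = -12347/40869 + 397/138627 = -20930896/69945023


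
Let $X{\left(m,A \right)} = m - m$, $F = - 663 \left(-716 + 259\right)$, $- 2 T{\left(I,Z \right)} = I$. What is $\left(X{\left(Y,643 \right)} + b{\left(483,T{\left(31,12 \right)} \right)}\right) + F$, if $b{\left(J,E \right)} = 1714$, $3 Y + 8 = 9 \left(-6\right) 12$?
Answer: $304705$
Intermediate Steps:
$Y = - \frac{656}{3}$ ($Y = - \frac{8}{3} + \frac{9 \left(-6\right) 12}{3} = - \frac{8}{3} + \frac{\left(-54\right) 12}{3} = - \frac{8}{3} + \frac{1}{3} \left(-648\right) = - \frac{8}{3} - 216 = - \frac{656}{3} \approx -218.67$)
$T{\left(I,Z \right)} = - \frac{I}{2}$
$F = 302991$ ($F = \left(-663\right) \left(-457\right) = 302991$)
$X{\left(m,A \right)} = 0$
$\left(X{\left(Y,643 \right)} + b{\left(483,T{\left(31,12 \right)} \right)}\right) + F = \left(0 + 1714\right) + 302991 = 1714 + 302991 = 304705$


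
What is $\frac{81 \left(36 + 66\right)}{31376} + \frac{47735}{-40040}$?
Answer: $- \frac{1823317}{1962961} \approx -0.92886$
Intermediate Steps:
$\frac{81 \left(36 + 66\right)}{31376} + \frac{47735}{-40040} = 81 \cdot 102 \cdot \frac{1}{31376} + 47735 \left(- \frac{1}{40040}\right) = 8262 \cdot \frac{1}{31376} - \frac{9547}{8008} = \frac{4131}{15688} - \frac{9547}{8008} = - \frac{1823317}{1962961}$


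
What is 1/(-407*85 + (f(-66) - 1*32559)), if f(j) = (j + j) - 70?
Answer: -1/67356 ≈ -1.4846e-5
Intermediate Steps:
f(j) = -70 + 2*j (f(j) = 2*j - 70 = -70 + 2*j)
1/(-407*85 + (f(-66) - 1*32559)) = 1/(-407*85 + ((-70 + 2*(-66)) - 1*32559)) = 1/(-34595 + ((-70 - 132) - 32559)) = 1/(-34595 + (-202 - 32559)) = 1/(-34595 - 32761) = 1/(-67356) = -1/67356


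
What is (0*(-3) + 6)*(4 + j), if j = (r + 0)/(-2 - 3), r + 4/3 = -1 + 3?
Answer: 116/5 ≈ 23.200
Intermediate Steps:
r = 2/3 (r = -4/3 + (-1 + 3) = -4/3 + 2 = 2/3 ≈ 0.66667)
j = -2/15 (j = (2/3 + 0)/(-2 - 3) = (2/3)/(-5) = (2/3)*(-1/5) = -2/15 ≈ -0.13333)
(0*(-3) + 6)*(4 + j) = (0*(-3) + 6)*(4 - 2/15) = (0 + 6)*(58/15) = 6*(58/15) = 116/5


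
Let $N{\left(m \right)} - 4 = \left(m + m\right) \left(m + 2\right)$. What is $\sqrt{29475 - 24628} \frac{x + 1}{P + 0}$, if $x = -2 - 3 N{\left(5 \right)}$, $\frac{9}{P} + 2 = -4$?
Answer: $\frac{446 \sqrt{4847}}{3} \approx 10350.0$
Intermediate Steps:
$P = - \frac{3}{2}$ ($P = \frac{9}{-2 - 4} = \frac{9}{-6} = 9 \left(- \frac{1}{6}\right) = - \frac{3}{2} \approx -1.5$)
$N{\left(m \right)} = 4 + 2 m \left(2 + m\right)$ ($N{\left(m \right)} = 4 + \left(m + m\right) \left(m + 2\right) = 4 + 2 m \left(2 + m\right)$)
$x = -224$ ($x = -2 - 3 \left(4 + 2 \cdot 5^{2} + 4 \cdot 5\right) = -2 - 3 \left(4 + 2 \cdot 25 + 20\right) = -2 - 3 \left(4 + 50 + 20\right) = -2 - 222 = -224$)
$\sqrt{29475 - 24628} \frac{x + 1}{P + 0} = \sqrt{29475 - 24628} \frac{-224 + 1}{- \frac{3}{2} + 0} = \sqrt{4847} \left(- \frac{223}{- \frac{3}{2}}\right) = \sqrt{4847} \left(\left(-223\right) \left(- \frac{2}{3}\right)\right) = \sqrt{4847} \cdot \frac{446}{3} = \frac{446 \sqrt{4847}}{3}$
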